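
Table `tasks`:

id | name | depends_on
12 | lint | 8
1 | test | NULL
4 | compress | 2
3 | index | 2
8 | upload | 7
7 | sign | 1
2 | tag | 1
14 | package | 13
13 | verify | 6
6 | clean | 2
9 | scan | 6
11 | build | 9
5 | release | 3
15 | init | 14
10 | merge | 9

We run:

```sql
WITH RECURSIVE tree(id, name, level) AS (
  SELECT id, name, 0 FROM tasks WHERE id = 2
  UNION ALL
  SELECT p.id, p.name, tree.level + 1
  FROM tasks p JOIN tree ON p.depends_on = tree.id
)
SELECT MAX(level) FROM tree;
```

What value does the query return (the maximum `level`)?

4

Base: id=2 (tag) at level 0.
Iteration 1: rows with depends_on in {2} -> index (id 3, level 1), compress (id 4, level 1), clean (id 6, level 1).
Iteration 2: rows with depends_on in {3,4,6} -> release (id 5, level 2), scan (id 9, level 2), verify (id 13, level 2).
Iteration 3: rows with depends_on in {5,9,13} -> merge (id 10, level 3), build (id 11, level 3), package (id 14, level 3).
Iteration 4: rows with depends_on in {10,11,14} -> init (id 15, level 4).
Iteration 5: no rows with depends_on in {15}; recursion stops.
level values: 0, 1, 1, 1, 2, 2, 2, 3, 3, 3, 4; the maximum is 4.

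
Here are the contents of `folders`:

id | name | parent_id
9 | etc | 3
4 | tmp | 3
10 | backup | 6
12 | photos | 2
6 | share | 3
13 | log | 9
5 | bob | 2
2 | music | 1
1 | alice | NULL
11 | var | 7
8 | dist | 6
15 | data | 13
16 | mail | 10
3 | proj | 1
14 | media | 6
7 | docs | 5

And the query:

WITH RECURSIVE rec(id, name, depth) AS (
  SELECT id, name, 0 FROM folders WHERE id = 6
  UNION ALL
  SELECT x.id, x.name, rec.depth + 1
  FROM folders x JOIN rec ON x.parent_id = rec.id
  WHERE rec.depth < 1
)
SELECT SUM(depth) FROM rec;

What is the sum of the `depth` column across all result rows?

Base: id=6 (share) at depth 0.
Iteration 1: rows with parent_id in {6} -> dist (id 8, depth 1), backup (id 10, depth 1), media (id 14, depth 1).
Iteration 2: depth < 1 fails for all current rows; recursion stops.
SUM(depth) = 0 + 1 + 1 + 1 = 3.

3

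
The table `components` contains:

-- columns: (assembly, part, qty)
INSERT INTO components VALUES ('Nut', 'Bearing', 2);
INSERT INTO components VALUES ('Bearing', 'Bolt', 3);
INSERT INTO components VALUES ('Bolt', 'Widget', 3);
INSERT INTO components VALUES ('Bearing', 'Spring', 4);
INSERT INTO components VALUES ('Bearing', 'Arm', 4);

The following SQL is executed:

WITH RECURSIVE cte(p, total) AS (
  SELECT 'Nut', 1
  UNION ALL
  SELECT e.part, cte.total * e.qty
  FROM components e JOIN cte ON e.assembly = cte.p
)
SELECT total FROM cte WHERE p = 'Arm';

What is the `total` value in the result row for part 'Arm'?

8

Base: (Nut, total=1).
Iteration 1: components of {Nut} -> Bearing = 1*2 = 2.
Iteration 2: components of {Bearing} -> Arm = 2*4 = 8, Bolt = 2*3 = 6, Spring = 2*4 = 8.
Iteration 3: components of {Arm,Bolt,Spring} -> Widget = 6*3 = 18.
Iteration 4: no further components; recursion stops.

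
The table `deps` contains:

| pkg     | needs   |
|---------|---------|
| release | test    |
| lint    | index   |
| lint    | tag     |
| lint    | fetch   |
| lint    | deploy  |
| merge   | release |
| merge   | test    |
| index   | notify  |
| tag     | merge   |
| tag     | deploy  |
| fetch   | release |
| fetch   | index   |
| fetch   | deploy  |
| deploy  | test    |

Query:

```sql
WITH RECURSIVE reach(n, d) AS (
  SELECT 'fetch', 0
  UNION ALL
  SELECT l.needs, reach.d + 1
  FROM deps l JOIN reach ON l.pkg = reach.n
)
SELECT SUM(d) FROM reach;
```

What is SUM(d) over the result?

Base: (fetch, d=0).
Iteration 1: edges from {fetch} -> (deploy, d=1), (index, d=1), (release, d=1).
Iteration 2: edges from {deploy,index,release} -> (notify, d=2), (test, d=2) x2. [UNION ALL keeps all 3 new rows, including repeats]
Iteration 3: no outgoing edges from {notify,test}; recursion stops.
SUM(d) = 0 + 1 + 1 + 1 + 2 + 2 + 2 = 9.

9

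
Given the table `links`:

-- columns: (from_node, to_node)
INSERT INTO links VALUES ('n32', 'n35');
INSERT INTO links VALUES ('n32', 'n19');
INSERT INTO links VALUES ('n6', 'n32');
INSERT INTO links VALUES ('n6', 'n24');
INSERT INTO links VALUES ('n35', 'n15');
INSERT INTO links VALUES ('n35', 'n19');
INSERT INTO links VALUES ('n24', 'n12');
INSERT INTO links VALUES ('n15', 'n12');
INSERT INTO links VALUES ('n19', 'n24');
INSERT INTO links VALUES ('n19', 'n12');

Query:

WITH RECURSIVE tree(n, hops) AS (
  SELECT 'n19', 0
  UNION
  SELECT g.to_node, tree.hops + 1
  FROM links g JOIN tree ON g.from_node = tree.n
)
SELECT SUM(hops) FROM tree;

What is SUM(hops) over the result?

4

Base: (n19, hops=0).
Iteration 1: edges from {n19} -> (n12, hops=1), (n24, hops=1).
Iteration 2: edges from {n12,n24} -> (n12, hops=2).
Iteration 3: no outgoing edges from {n12}; recursion stops.
SUM(hops) = 0 + 1 + 1 + 2 = 4.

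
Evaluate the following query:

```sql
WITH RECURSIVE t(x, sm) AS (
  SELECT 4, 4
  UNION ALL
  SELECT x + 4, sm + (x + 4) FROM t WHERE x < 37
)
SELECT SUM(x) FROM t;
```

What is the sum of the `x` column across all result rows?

220

Base: x=4, sm=4.
Iteration 1: 4 < 37 holds -> x = 4 + 4 = 8, sm = 4 + 8 = 12.
Iteration 2: 8 < 37 holds -> x = 8 + 4 = 12, sm = 12 + 12 = 24.
Iteration 3: 12 < 37 holds -> x = 12 + 4 = 16, sm = 24 + 16 = 40.
Iteration 4: 16 < 37 holds -> x = 16 + 4 = 20, sm = 40 + 20 = 60.
Iteration 5: 20 < 37 holds -> x = 20 + 4 = 24, sm = 60 + 24 = 84.
Iteration 6: 24 < 37 holds -> x = 24 + 4 = 28, sm = 84 + 28 = 112.
Iteration 7: 28 < 37 holds -> x = 28 + 4 = 32, sm = 112 + 32 = 144.
Iteration 8: 32 < 37 holds -> x = 32 + 4 = 36, sm = 144 + 36 = 180.
Iteration 9: 36 < 37 holds -> x = 36 + 4 = 40, sm = 180 + 40 = 220.
Iteration 10: 40 < 37 fails; recursion stops.
SUM(x) = 4 + 8 + 12 + 16 + 20 + 24 + 28 + 32 + 36 + 40 = 220.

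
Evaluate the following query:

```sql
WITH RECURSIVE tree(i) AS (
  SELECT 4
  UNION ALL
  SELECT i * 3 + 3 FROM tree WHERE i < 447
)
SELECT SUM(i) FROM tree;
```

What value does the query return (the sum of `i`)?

Base: i=4.
Iteration 1: 4 < 447 holds -> i = 4 * 3 + 3 = 15.
Iteration 2: 15 < 447 holds -> i = 15 * 3 + 3 = 48.
Iteration 3: 48 < 447 holds -> i = 48 * 3 + 3 = 147.
Iteration 4: 147 < 447 holds -> i = 147 * 3 + 3 = 444.
Iteration 5: 444 < 447 holds -> i = 444 * 3 + 3 = 1335.
Iteration 6: 1335 < 447 fails; recursion stops.
SUM(i) = 4 + 15 + 48 + 147 + 444 + 1335 = 1993.

1993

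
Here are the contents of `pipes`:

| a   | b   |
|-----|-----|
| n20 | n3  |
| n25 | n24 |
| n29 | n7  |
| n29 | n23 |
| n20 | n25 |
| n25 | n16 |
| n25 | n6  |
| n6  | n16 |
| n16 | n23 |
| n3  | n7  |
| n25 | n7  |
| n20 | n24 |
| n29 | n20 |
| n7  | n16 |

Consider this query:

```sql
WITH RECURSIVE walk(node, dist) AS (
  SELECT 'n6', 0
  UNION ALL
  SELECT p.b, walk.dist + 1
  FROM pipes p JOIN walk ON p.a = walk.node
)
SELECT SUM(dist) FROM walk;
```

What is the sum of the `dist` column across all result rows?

Base: (n6, dist=0).
Iteration 1: edges from {n6} -> (n16, dist=1).
Iteration 2: edges from {n16} -> (n23, dist=2).
Iteration 3: no outgoing edges from {n23}; recursion stops.
SUM(dist) = 0 + 1 + 2 = 3.

3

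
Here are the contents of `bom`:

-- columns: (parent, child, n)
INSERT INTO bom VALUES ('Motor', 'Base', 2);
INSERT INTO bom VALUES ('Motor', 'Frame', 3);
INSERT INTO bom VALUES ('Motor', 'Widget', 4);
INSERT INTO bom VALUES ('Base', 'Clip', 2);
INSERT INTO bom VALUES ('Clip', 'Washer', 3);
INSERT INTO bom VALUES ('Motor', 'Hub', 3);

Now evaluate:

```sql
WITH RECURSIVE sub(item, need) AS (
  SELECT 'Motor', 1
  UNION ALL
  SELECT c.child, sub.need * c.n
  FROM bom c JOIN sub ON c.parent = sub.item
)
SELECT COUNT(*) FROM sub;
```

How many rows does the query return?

Base: (Motor, need=1).
Iteration 1: components of {Motor} -> Base = 1*2 = 2, Frame = 1*3 = 3, Hub = 1*3 = 3, Widget = 1*4 = 4.
Iteration 2: components of {Base,Frame,Hub,Widget} -> Clip = 2*2 = 4.
Iteration 3: components of {Clip} -> Washer = 4*3 = 12.
Iteration 4: no further components; recursion stops.
Total rows emitted: 7.

7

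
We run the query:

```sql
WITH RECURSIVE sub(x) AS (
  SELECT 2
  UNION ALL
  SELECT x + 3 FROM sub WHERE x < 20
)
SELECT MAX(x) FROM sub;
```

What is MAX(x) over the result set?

Base: x=2.
Iteration 1: 2 < 20 holds -> x = 2 + 3 = 5.
Iteration 2: 5 < 20 holds -> x = 5 + 3 = 8.
Iteration 3: 8 < 20 holds -> x = 8 + 3 = 11.
Iteration 4: 11 < 20 holds -> x = 11 + 3 = 14.
Iteration 5: 14 < 20 holds -> x = 14 + 3 = 17.
Iteration 6: 17 < 20 holds -> x = 17 + 3 = 20.
Iteration 7: 20 < 20 fails; recursion stops.
x values: 2, 5, 8, 11, 14, 17, 20; the maximum is 20.

20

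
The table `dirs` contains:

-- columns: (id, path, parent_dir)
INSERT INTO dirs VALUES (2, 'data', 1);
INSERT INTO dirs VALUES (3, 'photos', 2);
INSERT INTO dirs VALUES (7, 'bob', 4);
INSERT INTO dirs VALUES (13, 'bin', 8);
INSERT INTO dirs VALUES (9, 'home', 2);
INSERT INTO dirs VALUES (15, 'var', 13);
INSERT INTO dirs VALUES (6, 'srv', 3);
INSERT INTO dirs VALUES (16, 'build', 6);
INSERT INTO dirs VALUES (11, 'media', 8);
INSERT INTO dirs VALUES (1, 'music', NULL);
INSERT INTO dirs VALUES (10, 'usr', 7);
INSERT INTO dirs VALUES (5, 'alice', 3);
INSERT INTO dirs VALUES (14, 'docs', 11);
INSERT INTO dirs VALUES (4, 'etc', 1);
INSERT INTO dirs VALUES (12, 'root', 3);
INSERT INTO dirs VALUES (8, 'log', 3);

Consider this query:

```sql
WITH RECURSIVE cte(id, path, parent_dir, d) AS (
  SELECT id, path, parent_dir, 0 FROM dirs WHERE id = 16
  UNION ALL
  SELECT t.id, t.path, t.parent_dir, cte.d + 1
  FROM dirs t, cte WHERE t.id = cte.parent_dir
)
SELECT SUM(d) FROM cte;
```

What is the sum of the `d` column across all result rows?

Base: id=16 (build), parent_dir=6, d 0.
Iteration 1: join on id=6 -> srv (id 6, parent_dir=3, d 1).
Iteration 2: join on id=3 -> photos (id 3, parent_dir=2, d 2).
Iteration 3: join on id=2 -> data (id 2, parent_dir=1, d 3).
Iteration 4: join on id=1 -> music (id 1, parent_dir=NULL, d 4).
Iteration 5: parent_dir is NULL; no match; recursion stops.
SUM(d) = 0 + 1 + 2 + 3 + 4 = 10.

10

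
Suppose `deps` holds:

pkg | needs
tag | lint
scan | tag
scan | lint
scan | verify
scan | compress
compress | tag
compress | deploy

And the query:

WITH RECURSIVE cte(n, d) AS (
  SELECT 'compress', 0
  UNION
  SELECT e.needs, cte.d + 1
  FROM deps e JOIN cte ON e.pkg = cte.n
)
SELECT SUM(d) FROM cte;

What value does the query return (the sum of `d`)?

Base: (compress, d=0).
Iteration 1: edges from {compress} -> (deploy, d=1), (tag, d=1).
Iteration 2: edges from {deploy,tag} -> (lint, d=2).
Iteration 3: no outgoing edges from {lint}; recursion stops.
SUM(d) = 0 + 1 + 1 + 2 = 4.

4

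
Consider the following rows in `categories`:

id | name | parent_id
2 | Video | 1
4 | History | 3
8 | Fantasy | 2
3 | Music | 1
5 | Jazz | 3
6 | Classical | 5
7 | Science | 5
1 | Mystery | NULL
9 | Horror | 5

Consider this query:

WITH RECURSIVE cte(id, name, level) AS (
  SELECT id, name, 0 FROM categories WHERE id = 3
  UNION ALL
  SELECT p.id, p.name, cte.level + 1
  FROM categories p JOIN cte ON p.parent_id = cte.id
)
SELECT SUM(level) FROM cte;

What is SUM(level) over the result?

8

Base: id=3 (Music) at level 0.
Iteration 1: rows with parent_id in {3} -> History (id 4, level 1), Jazz (id 5, level 1).
Iteration 2: rows with parent_id in {4,5} -> Classical (id 6, level 2), Science (id 7, level 2), Horror (id 9, level 2).
Iteration 3: no rows with parent_id in {6,7,9}; recursion stops.
SUM(level) = 0 + 1 + 1 + 2 + 2 + 2 = 8.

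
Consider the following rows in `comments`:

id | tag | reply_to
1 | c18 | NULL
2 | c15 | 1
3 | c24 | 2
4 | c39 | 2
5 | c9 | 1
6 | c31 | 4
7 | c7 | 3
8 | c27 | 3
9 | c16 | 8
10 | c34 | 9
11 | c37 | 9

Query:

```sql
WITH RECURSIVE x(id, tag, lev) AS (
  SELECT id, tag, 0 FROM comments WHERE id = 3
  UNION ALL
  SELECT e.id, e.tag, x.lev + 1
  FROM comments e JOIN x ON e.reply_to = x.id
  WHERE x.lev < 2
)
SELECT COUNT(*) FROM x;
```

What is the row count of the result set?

4

Base: id=3 (c24) at lev 0.
Iteration 1: rows with reply_to in {3} -> c7 (id 7, lev 1), c27 (id 8, lev 1).
Iteration 2: rows with reply_to in {7,8} -> c16 (id 9, lev 2).
Iteration 3: lev < 2 fails for all current rows; recursion stops.
Total rows emitted: 4.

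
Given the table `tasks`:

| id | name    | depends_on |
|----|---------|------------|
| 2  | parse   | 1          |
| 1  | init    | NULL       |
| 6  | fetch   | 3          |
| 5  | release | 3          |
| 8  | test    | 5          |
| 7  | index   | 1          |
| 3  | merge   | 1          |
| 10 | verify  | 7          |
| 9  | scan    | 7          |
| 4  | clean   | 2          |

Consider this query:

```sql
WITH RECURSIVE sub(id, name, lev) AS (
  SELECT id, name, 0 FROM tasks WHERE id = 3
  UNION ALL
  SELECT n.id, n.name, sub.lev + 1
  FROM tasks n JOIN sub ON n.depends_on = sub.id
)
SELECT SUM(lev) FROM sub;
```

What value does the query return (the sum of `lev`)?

4

Base: id=3 (merge) at lev 0.
Iteration 1: rows with depends_on in {3} -> release (id 5, lev 1), fetch (id 6, lev 1).
Iteration 2: rows with depends_on in {5,6} -> test (id 8, lev 2).
Iteration 3: no rows with depends_on in {8}; recursion stops.
SUM(lev) = 0 + 1 + 1 + 2 = 4.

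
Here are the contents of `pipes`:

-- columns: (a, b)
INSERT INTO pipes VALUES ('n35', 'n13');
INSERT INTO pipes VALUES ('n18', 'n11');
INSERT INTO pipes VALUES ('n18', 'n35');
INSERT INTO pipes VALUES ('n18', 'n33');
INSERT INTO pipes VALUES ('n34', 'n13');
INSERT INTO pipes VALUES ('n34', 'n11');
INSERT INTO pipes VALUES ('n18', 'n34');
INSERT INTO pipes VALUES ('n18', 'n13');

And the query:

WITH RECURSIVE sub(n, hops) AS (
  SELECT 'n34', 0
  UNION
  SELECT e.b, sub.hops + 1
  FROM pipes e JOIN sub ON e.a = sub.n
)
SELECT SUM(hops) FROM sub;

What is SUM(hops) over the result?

2

Base: (n34, hops=0).
Iteration 1: edges from {n34} -> (n11, hops=1), (n13, hops=1).
Iteration 2: no outgoing edges from {n11,n13}; recursion stops.
SUM(hops) = 0 + 1 + 1 = 2.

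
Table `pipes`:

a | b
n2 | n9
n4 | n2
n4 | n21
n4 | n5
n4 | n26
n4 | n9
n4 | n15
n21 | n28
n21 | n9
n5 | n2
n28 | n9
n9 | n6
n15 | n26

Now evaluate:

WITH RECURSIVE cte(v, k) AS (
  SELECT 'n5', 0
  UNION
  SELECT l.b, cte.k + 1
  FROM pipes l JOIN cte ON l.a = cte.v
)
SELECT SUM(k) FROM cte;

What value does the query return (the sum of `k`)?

6

Base: (n5, k=0).
Iteration 1: edges from {n5} -> (n2, k=1).
Iteration 2: edges from {n2} -> (n9, k=2).
Iteration 3: edges from {n9} -> (n6, k=3).
Iteration 4: no outgoing edges from {n6}; recursion stops.
SUM(k) = 0 + 1 + 2 + 3 = 6.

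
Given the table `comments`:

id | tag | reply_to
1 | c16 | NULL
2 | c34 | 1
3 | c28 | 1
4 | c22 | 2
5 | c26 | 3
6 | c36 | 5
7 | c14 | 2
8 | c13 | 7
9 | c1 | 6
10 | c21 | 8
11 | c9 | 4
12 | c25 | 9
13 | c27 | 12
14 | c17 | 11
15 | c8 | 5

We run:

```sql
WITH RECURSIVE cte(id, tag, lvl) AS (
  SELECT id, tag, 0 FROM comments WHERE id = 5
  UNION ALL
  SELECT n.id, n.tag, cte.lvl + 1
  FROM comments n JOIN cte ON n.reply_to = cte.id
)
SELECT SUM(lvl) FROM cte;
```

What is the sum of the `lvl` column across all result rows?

11

Base: id=5 (c26) at lvl 0.
Iteration 1: rows with reply_to in {5} -> c36 (id 6, lvl 1), c8 (id 15, lvl 1).
Iteration 2: rows with reply_to in {6,15} -> c1 (id 9, lvl 2).
Iteration 3: rows with reply_to in {9} -> c25 (id 12, lvl 3).
Iteration 4: rows with reply_to in {12} -> c27 (id 13, lvl 4).
Iteration 5: no rows with reply_to in {13}; recursion stops.
SUM(lvl) = 0 + 1 + 1 + 2 + 3 + 4 = 11.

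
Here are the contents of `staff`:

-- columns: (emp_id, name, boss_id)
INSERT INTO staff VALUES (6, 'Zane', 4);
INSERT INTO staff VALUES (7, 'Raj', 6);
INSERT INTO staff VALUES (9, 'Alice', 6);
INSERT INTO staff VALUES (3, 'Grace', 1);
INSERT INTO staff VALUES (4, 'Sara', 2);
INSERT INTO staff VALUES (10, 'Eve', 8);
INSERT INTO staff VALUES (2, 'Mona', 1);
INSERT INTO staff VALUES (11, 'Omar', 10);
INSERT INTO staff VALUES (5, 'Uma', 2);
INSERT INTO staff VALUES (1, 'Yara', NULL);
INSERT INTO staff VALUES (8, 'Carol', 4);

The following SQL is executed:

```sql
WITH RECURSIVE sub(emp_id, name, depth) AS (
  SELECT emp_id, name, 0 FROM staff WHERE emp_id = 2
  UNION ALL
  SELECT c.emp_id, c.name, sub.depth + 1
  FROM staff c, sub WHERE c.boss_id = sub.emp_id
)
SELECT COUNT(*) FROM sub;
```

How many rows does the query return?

9

Base: emp_id=2 (Mona) at depth 0.
Iteration 1: rows with boss_id in {2} -> Sara (id 4, depth 1), Uma (id 5, depth 1).
Iteration 2: rows with boss_id in {4,5} -> Zane (id 6, depth 2), Carol (id 8, depth 2).
Iteration 3: rows with boss_id in {6,8} -> Raj (id 7, depth 3), Alice (id 9, depth 3), Eve (id 10, depth 3).
Iteration 4: rows with boss_id in {7,9,10} -> Omar (id 11, depth 4).
Iteration 5: no rows with boss_id in {11}; recursion stops.
Total rows emitted: 9.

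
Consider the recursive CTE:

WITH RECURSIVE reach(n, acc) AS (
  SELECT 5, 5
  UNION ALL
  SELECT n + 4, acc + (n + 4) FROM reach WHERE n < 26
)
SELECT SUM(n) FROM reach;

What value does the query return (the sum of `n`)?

119

Base: n=5, acc=5.
Iteration 1: 5 < 26 holds -> n = 5 + 4 = 9, acc = 5 + 9 = 14.
Iteration 2: 9 < 26 holds -> n = 9 + 4 = 13, acc = 14 + 13 = 27.
Iteration 3: 13 < 26 holds -> n = 13 + 4 = 17, acc = 27 + 17 = 44.
Iteration 4: 17 < 26 holds -> n = 17 + 4 = 21, acc = 44 + 21 = 65.
Iteration 5: 21 < 26 holds -> n = 21 + 4 = 25, acc = 65 + 25 = 90.
Iteration 6: 25 < 26 holds -> n = 25 + 4 = 29, acc = 90 + 29 = 119.
Iteration 7: 29 < 26 fails; recursion stops.
SUM(n) = 5 + 9 + 13 + 17 + 21 + 25 + 29 = 119.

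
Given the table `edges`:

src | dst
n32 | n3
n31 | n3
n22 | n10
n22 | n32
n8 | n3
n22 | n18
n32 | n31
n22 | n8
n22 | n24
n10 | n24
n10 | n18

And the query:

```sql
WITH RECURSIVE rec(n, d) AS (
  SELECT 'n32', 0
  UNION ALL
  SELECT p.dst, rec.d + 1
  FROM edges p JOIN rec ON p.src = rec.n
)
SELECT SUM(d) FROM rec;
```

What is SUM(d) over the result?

Base: (n32, d=0).
Iteration 1: edges from {n32} -> (n3, d=1), (n31, d=1).
Iteration 2: edges from {n3,n31} -> (n3, d=2).
Iteration 3: no outgoing edges from {n3}; recursion stops.
SUM(d) = 0 + 1 + 1 + 2 = 4.

4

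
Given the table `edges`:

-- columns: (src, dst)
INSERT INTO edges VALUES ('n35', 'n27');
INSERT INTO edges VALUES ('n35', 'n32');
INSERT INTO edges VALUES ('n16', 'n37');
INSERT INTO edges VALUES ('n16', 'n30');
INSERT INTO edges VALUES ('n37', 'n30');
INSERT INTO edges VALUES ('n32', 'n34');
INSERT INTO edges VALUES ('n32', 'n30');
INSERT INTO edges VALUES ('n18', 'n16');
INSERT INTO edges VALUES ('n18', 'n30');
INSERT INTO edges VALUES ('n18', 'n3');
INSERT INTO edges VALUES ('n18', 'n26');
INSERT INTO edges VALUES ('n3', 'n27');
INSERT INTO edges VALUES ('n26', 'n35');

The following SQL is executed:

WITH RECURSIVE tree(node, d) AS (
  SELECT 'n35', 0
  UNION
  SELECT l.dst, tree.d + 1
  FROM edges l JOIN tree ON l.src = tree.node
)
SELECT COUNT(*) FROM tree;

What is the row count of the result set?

5

Base: (n35, d=0).
Iteration 1: edges from {n35} -> (n27, d=1), (n32, d=1).
Iteration 2: edges from {n27,n32} -> (n30, d=2), (n34, d=2).
Iteration 3: no outgoing edges from {n30,n34}; recursion stops.
Total rows emitted: 5.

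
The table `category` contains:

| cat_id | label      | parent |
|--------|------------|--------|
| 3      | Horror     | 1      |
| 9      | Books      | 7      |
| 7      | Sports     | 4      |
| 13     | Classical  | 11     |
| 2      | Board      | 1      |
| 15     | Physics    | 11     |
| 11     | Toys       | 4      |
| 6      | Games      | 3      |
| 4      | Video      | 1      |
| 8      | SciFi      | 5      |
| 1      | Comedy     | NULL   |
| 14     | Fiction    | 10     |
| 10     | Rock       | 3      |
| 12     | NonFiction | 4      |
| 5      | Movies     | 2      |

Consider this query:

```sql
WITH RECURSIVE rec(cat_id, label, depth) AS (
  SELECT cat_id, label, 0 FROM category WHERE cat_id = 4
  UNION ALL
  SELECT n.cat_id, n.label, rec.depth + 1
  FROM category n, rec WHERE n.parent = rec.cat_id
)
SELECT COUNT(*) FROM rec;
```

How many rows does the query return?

Base: cat_id=4 (Video) at depth 0.
Iteration 1: rows with parent in {4} -> Sports (id 7, depth 1), Toys (id 11, depth 1), NonFiction (id 12, depth 1).
Iteration 2: rows with parent in {7,11,12} -> Books (id 9, depth 2), Classical (id 13, depth 2), Physics (id 15, depth 2).
Iteration 3: no rows with parent in {9,13,15}; recursion stops.
Total rows emitted: 7.

7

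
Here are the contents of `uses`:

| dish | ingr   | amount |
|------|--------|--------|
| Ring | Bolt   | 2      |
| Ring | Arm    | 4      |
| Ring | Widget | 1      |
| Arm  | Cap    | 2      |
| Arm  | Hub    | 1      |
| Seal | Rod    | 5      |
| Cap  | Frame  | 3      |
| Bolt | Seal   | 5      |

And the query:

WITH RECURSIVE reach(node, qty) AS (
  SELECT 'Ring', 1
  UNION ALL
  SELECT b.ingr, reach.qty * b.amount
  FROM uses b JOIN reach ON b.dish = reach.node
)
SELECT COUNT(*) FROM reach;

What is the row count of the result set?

9

Base: (Ring, qty=1).
Iteration 1: components of {Ring} -> Arm = 1*4 = 4, Bolt = 1*2 = 2, Widget = 1*1 = 1.
Iteration 2: components of {Arm,Bolt,Widget} -> Cap = 4*2 = 8, Hub = 4*1 = 4, Seal = 2*5 = 10.
Iteration 3: components of {Cap,Hub,Seal} -> Frame = 8*3 = 24, Rod = 10*5 = 50.
Iteration 4: no further components; recursion stops.
Total rows emitted: 9.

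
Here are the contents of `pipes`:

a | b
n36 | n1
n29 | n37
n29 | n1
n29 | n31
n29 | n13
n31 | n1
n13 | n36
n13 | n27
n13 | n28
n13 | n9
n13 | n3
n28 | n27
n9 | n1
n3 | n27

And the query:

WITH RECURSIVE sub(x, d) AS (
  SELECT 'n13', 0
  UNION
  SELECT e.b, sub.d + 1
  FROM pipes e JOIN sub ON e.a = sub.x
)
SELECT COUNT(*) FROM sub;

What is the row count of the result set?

Base: (n13, d=0).
Iteration 1: edges from {n13} -> (n27, d=1), (n28, d=1), (n3, d=1), (n36, d=1), (n9, d=1).
Iteration 2: edges from {n27,n28,n3,n36,n9} -> (n1, d=2), (n27, d=2). [UNION drops 2 duplicate row(s)]
Iteration 3: no outgoing edges from {n1,n27}; recursion stops.
Total rows emitted: 8.

8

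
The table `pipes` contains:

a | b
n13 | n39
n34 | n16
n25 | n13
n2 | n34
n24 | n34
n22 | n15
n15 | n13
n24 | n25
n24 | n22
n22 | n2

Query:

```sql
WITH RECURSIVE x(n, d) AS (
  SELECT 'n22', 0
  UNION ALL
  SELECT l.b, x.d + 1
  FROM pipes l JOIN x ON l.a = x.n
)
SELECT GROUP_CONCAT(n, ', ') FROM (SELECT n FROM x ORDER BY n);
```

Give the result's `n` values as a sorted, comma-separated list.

Base: (n22, d=0).
Iteration 1: edges from {n22} -> (n15, d=1), (n2, d=1).
Iteration 2: edges from {n15,n2} -> (n13, d=2), (n34, d=2).
Iteration 3: edges from {n13,n34} -> (n16, d=3), (n39, d=3).
Iteration 4: no outgoing edges from {n16,n39}; recursion stops.

n13, n15, n16, n2, n22, n34, n39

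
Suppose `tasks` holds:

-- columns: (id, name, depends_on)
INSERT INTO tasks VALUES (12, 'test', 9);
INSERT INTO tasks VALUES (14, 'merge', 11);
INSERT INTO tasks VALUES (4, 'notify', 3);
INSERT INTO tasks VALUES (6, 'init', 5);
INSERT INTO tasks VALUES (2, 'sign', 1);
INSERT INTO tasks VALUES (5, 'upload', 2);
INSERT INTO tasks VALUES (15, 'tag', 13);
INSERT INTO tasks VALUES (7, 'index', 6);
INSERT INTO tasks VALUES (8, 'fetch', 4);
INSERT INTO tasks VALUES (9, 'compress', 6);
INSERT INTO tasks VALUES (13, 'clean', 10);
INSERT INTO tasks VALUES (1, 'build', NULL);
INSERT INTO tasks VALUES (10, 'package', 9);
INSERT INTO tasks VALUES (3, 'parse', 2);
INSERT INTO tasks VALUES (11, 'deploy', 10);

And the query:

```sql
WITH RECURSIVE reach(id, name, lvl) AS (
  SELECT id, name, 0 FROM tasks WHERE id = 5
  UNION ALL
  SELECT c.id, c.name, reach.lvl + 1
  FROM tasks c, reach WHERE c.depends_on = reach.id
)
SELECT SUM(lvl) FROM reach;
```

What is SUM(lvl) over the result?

Base: id=5 (upload) at lvl 0.
Iteration 1: rows with depends_on in {5} -> init (id 6, lvl 1).
Iteration 2: rows with depends_on in {6} -> index (id 7, lvl 2), compress (id 9, lvl 2).
Iteration 3: rows with depends_on in {7,9} -> package (id 10, lvl 3), test (id 12, lvl 3).
Iteration 4: rows with depends_on in {10,12} -> deploy (id 11, lvl 4), clean (id 13, lvl 4).
Iteration 5: rows with depends_on in {11,13} -> merge (id 14, lvl 5), tag (id 15, lvl 5).
Iteration 6: no rows with depends_on in {14,15}; recursion stops.
SUM(lvl) = 0 + 1 + 2 + 2 + 3 + 3 + 4 + 4 + 5 + 5 = 29.

29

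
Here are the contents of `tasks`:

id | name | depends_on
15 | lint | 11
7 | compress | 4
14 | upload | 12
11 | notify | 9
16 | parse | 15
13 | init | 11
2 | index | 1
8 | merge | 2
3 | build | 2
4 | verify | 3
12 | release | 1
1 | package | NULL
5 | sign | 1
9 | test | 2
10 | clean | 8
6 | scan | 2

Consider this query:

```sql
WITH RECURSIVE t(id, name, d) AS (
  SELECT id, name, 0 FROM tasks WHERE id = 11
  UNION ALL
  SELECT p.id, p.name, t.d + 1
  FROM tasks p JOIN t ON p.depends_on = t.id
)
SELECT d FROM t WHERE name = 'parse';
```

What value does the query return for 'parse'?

Base: id=11 (notify) at d 0.
Iteration 1: rows with depends_on in {11} -> init (id 13, d 1), lint (id 15, d 1).
Iteration 2: rows with depends_on in {13,15} -> parse (id 16, d 2).
Iteration 3: no rows with depends_on in {16}; recursion stops.

2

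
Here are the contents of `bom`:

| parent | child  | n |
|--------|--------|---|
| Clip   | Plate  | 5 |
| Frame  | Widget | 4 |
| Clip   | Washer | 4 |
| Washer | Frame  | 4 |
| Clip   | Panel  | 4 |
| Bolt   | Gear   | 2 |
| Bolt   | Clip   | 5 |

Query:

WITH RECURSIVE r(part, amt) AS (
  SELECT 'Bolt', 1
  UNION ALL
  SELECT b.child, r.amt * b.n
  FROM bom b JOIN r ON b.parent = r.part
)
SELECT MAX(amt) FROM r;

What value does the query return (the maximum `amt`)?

Base: (Bolt, amt=1).
Iteration 1: components of {Bolt} -> Clip = 1*5 = 5, Gear = 1*2 = 2.
Iteration 2: components of {Clip,Gear} -> Panel = 5*4 = 20, Plate = 5*5 = 25, Washer = 5*4 = 20.
Iteration 3: components of {Panel,Plate,Washer} -> Frame = 20*4 = 80.
Iteration 4: components of {Frame} -> Widget = 80*4 = 320.
Iteration 5: no further components; recursion stops.
amt values: 1, 5, 2, 20, 25, 20, 80, 320; the maximum is 320.

320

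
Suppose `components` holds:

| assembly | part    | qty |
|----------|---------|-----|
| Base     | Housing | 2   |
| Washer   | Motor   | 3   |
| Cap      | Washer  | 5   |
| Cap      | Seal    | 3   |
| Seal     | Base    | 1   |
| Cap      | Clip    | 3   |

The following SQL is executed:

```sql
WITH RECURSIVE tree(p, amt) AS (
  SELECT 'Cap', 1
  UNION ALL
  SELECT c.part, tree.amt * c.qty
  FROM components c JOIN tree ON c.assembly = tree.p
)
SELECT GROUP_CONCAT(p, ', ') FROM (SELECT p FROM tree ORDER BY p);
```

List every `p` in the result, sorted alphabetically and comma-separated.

Base: (Cap, amt=1).
Iteration 1: components of {Cap} -> Clip = 1*3 = 3, Seal = 1*3 = 3, Washer = 1*5 = 5.
Iteration 2: components of {Clip,Seal,Washer} -> Base = 3*1 = 3, Motor = 5*3 = 15.
Iteration 3: components of {Base,Motor} -> Housing = 3*2 = 6.
Iteration 4: no further components; recursion stops.

Base, Cap, Clip, Housing, Motor, Seal, Washer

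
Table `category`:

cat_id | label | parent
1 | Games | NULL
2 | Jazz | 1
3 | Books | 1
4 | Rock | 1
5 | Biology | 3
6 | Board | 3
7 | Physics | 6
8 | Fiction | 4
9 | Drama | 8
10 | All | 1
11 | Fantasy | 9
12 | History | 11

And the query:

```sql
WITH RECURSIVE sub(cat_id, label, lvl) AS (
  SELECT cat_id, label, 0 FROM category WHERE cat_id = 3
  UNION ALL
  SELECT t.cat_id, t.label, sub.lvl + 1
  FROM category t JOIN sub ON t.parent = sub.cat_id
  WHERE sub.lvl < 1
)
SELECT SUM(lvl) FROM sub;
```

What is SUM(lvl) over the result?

Base: cat_id=3 (Books) at lvl 0.
Iteration 1: rows with parent in {3} -> Biology (id 5, lvl 1), Board (id 6, lvl 1).
Iteration 2: lvl < 1 fails for all current rows; recursion stops.
SUM(lvl) = 0 + 1 + 1 = 2.

2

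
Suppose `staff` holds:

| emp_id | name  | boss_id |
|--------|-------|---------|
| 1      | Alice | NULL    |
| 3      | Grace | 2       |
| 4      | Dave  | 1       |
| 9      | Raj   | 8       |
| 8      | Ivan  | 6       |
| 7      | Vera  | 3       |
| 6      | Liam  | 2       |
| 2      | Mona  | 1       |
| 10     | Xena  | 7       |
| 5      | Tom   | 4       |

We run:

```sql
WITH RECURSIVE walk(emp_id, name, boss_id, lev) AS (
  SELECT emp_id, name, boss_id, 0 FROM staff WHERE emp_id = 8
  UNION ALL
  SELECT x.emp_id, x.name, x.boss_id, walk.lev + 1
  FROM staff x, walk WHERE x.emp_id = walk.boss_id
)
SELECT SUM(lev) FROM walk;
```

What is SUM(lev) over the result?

Base: emp_id=8 (Ivan), boss_id=6, lev 0.
Iteration 1: join on emp_id=6 -> Liam (id 6, boss_id=2, lev 1).
Iteration 2: join on emp_id=2 -> Mona (id 2, boss_id=1, lev 2).
Iteration 3: join on emp_id=1 -> Alice (id 1, boss_id=NULL, lev 3).
Iteration 4: boss_id is NULL; no match; recursion stops.
SUM(lev) = 0 + 1 + 2 + 3 = 6.

6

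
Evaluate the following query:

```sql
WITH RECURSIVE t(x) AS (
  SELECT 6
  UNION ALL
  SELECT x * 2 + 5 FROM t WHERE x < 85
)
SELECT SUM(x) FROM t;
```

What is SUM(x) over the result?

Base: x=6.
Iteration 1: 6 < 85 holds -> x = 6 * 2 + 5 = 17.
Iteration 2: 17 < 85 holds -> x = 17 * 2 + 5 = 39.
Iteration 3: 39 < 85 holds -> x = 39 * 2 + 5 = 83.
Iteration 4: 83 < 85 holds -> x = 83 * 2 + 5 = 171.
Iteration 5: 171 < 85 fails; recursion stops.
SUM(x) = 6 + 17 + 39 + 83 + 171 = 316.

316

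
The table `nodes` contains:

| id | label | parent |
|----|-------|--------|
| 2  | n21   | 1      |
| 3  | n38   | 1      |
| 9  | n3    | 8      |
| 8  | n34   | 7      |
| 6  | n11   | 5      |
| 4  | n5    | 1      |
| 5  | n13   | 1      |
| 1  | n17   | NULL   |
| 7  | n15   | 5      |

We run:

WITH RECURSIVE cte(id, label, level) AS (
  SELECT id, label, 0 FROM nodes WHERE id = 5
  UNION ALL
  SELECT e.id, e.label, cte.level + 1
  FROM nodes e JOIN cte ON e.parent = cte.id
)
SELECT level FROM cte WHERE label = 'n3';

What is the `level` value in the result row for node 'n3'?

Base: id=5 (n13) at level 0.
Iteration 1: rows with parent in {5} -> n11 (id 6, level 1), n15 (id 7, level 1).
Iteration 2: rows with parent in {6,7} -> n34 (id 8, level 2).
Iteration 3: rows with parent in {8} -> n3 (id 9, level 3).
Iteration 4: no rows with parent in {9}; recursion stops.

3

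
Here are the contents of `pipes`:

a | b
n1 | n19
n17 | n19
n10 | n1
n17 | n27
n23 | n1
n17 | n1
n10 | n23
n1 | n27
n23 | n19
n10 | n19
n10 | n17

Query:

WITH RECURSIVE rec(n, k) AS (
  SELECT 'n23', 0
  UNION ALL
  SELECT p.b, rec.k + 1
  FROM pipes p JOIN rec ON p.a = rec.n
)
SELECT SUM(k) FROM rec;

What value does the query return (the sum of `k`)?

Base: (n23, k=0).
Iteration 1: edges from {n23} -> (n1, k=1), (n19, k=1).
Iteration 2: edges from {n1,n19} -> (n19, k=2), (n27, k=2).
Iteration 3: no outgoing edges from {n19,n27}; recursion stops.
SUM(k) = 0 + 1 + 1 + 2 + 2 = 6.

6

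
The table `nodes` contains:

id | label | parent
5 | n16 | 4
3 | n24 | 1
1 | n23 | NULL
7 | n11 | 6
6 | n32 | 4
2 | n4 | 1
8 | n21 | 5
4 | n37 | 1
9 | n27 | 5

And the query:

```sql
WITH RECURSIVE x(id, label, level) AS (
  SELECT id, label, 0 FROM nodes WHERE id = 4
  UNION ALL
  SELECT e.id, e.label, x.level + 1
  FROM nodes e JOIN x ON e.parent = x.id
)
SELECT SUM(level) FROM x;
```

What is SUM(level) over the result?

8

Base: id=4 (n37) at level 0.
Iteration 1: rows with parent in {4} -> n16 (id 5, level 1), n32 (id 6, level 1).
Iteration 2: rows with parent in {5,6} -> n11 (id 7, level 2), n21 (id 8, level 2), n27 (id 9, level 2).
Iteration 3: no rows with parent in {7,8,9}; recursion stops.
SUM(level) = 0 + 1 + 1 + 2 + 2 + 2 = 8.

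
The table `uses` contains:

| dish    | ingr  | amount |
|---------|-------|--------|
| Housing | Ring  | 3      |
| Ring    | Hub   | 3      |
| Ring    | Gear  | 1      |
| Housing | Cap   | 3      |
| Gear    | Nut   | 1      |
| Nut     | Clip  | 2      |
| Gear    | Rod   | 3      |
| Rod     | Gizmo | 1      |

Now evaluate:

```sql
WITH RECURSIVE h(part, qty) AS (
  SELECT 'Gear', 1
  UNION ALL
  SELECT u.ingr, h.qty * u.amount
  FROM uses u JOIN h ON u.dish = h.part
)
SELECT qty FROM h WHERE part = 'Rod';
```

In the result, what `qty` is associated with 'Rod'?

3

Base: (Gear, qty=1).
Iteration 1: components of {Gear} -> Nut = 1*1 = 1, Rod = 1*3 = 3.
Iteration 2: components of {Nut,Rod} -> Clip = 1*2 = 2, Gizmo = 3*1 = 3.
Iteration 3: no further components; recursion stops.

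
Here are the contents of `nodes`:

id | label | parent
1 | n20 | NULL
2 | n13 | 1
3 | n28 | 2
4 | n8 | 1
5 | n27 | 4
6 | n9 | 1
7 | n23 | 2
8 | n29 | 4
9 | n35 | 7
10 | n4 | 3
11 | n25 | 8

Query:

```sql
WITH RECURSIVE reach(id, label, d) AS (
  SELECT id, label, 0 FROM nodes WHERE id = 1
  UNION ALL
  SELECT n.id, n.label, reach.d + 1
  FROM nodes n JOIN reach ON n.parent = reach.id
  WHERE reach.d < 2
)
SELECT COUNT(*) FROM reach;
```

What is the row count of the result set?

8

Base: id=1 (n20) at d 0.
Iteration 1: rows with parent in {1} -> n13 (id 2, d 1), n8 (id 4, d 1), n9 (id 6, d 1).
Iteration 2: rows with parent in {2,4,6} -> n28 (id 3, d 2), n27 (id 5, d 2), n23 (id 7, d 2), n29 (id 8, d 2).
Iteration 3: d < 2 fails for all current rows; recursion stops.
Total rows emitted: 8.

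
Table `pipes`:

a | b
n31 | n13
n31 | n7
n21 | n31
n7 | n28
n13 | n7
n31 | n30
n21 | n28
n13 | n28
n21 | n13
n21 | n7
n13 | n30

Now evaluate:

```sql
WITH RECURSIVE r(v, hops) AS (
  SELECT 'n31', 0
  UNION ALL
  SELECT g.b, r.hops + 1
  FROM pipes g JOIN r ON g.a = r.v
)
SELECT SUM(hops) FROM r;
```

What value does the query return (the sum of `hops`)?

14

Base: (n31, hops=0).
Iteration 1: edges from {n31} -> (n13, hops=1), (n30, hops=1), (n7, hops=1).
Iteration 2: edges from {n13,n30,n7} -> (n28, hops=2) x2, (n30, hops=2), (n7, hops=2). [UNION ALL keeps all 4 new rows, including repeats]
Iteration 3: edges from {n28,n30,n7} -> (n28, hops=3).
Iteration 4: no outgoing edges from {n28}; recursion stops.
SUM(hops) = 0 + 1 + 1 + 1 + 2 + 2 + 2 + 2 + 3 = 14.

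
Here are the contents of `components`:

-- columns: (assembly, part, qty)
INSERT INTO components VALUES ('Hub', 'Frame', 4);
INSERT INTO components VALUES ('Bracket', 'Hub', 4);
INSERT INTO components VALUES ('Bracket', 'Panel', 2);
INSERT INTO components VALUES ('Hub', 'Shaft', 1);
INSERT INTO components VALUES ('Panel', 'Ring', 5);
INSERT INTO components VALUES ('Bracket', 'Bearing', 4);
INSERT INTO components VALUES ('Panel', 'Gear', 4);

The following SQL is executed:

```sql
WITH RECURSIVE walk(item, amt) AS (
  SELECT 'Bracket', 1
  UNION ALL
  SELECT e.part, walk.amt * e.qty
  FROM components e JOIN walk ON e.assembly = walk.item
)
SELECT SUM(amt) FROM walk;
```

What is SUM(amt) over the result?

Base: (Bracket, amt=1).
Iteration 1: components of {Bracket} -> Bearing = 1*4 = 4, Hub = 1*4 = 4, Panel = 1*2 = 2.
Iteration 2: components of {Bearing,Hub,Panel} -> Frame = 4*4 = 16, Gear = 2*4 = 8, Ring = 2*5 = 10, Shaft = 4*1 = 4.
Iteration 3: no further components; recursion stops.
SUM(amt) = 1 + 2 + 4 + 4 + 8 + 10 + 4 + 16 = 49.

49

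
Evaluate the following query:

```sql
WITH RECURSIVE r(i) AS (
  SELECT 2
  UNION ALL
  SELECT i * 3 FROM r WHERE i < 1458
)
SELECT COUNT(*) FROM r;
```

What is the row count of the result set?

7

Base: i=2.
Iteration 1: 2 < 1458 holds -> i = 2 * 3 = 6.
Iteration 2: 6 < 1458 holds -> i = 6 * 3 = 18.
Iteration 3: 18 < 1458 holds -> i = 18 * 3 = 54.
Iteration 4: 54 < 1458 holds -> i = 54 * 3 = 162.
Iteration 5: 162 < 1458 holds -> i = 162 * 3 = 486.
Iteration 6: 486 < 1458 holds -> i = 486 * 3 = 1458.
Iteration 7: 1458 < 1458 fails; recursion stops.
Total rows emitted: 7.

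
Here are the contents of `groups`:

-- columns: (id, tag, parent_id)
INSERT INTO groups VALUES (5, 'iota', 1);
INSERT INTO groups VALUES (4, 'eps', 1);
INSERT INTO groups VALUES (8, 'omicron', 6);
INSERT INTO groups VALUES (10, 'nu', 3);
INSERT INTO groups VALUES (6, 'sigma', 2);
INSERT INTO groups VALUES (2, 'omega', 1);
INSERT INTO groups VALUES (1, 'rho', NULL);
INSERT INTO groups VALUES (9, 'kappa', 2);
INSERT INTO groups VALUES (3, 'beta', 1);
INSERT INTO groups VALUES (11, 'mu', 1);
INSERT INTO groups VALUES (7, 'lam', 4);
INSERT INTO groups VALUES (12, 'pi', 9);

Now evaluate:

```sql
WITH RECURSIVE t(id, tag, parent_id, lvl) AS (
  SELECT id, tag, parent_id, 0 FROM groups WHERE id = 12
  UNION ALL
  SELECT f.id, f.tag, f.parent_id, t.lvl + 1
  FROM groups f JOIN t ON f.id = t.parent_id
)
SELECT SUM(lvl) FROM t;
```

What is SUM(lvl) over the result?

Base: id=12 (pi), parent_id=9, lvl 0.
Iteration 1: join on id=9 -> kappa (id 9, parent_id=2, lvl 1).
Iteration 2: join on id=2 -> omega (id 2, parent_id=1, lvl 2).
Iteration 3: join on id=1 -> rho (id 1, parent_id=NULL, lvl 3).
Iteration 4: parent_id is NULL; no match; recursion stops.
SUM(lvl) = 0 + 1 + 2 + 3 = 6.

6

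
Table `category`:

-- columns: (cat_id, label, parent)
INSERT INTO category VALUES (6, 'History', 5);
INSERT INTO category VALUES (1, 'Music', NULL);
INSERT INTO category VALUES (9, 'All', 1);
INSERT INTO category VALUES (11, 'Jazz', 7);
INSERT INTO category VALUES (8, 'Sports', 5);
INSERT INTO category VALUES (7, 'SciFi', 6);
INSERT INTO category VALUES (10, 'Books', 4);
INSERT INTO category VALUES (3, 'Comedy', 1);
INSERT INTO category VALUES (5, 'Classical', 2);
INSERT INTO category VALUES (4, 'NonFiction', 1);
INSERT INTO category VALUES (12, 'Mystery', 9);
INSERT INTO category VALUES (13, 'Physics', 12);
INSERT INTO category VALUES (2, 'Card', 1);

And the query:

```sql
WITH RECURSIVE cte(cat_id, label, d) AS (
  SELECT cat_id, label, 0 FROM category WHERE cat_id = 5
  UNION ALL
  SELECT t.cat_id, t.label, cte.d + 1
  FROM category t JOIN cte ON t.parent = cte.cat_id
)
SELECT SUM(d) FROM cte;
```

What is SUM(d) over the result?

Base: cat_id=5 (Classical) at d 0.
Iteration 1: rows with parent in {5} -> History (id 6, d 1), Sports (id 8, d 1).
Iteration 2: rows with parent in {6,8} -> SciFi (id 7, d 2).
Iteration 3: rows with parent in {7} -> Jazz (id 11, d 3).
Iteration 4: no rows with parent in {11}; recursion stops.
SUM(d) = 0 + 1 + 1 + 2 + 3 = 7.

7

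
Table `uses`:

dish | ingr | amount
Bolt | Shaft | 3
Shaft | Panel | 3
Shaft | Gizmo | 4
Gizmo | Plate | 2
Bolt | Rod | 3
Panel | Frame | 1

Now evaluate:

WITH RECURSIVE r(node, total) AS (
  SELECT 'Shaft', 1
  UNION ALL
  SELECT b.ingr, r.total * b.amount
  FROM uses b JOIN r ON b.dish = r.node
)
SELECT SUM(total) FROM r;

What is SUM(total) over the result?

19

Base: (Shaft, total=1).
Iteration 1: components of {Shaft} -> Gizmo = 1*4 = 4, Panel = 1*3 = 3.
Iteration 2: components of {Gizmo,Panel} -> Frame = 3*1 = 3, Plate = 4*2 = 8.
Iteration 3: no further components; recursion stops.
SUM(total) = 1 + 3 + 4 + 3 + 8 = 19.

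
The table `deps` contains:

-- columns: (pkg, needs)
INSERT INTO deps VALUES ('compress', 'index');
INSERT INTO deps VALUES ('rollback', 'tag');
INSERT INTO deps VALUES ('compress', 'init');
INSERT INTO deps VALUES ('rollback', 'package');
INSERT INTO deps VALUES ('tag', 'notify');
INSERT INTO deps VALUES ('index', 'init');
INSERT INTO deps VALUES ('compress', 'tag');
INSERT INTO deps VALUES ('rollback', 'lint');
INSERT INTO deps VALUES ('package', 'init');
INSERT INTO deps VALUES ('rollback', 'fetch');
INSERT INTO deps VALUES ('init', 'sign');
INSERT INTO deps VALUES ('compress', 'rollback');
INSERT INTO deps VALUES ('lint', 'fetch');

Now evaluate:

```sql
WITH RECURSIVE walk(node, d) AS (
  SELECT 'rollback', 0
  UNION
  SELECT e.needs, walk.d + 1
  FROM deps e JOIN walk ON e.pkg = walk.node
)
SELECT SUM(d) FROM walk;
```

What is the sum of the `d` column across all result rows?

13

Base: (rollback, d=0).
Iteration 1: edges from {rollback} -> (fetch, d=1), (lint, d=1), (package, d=1), (tag, d=1).
Iteration 2: edges from {fetch,lint,package,tag} -> (fetch, d=2), (init, d=2), (notify, d=2).
Iteration 3: edges from {fetch,init,notify} -> (sign, d=3).
Iteration 4: no outgoing edges from {sign}; recursion stops.
SUM(d) = 0 + 1 + 1 + 1 + 1 + 2 + 2 + 2 + 3 = 13.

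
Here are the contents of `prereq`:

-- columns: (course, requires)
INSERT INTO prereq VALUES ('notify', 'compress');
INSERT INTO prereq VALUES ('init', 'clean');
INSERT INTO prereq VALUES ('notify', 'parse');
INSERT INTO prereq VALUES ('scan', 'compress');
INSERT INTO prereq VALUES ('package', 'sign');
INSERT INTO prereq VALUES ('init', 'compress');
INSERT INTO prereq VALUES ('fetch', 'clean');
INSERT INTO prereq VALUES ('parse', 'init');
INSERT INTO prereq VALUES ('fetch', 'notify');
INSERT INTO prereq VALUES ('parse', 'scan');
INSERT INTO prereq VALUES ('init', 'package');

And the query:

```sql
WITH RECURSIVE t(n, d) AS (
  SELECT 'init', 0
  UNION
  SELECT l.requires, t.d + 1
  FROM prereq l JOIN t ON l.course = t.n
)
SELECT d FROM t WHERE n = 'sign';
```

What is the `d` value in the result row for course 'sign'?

Base: (init, d=0).
Iteration 1: edges from {init} -> (clean, d=1), (compress, d=1), (package, d=1).
Iteration 2: edges from {clean,compress,package} -> (sign, d=2).
Iteration 3: no outgoing edges from {sign}; recursion stops.

2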